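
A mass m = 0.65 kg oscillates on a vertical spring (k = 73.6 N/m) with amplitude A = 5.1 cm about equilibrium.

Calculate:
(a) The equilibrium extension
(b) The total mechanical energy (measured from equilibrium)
x_eq = mg/k = 0.65×9.81/73.6 = 0.08664 m = 8.664 cm
E = ½kA² = ½×73.6×(0.051)² = 0.09572 J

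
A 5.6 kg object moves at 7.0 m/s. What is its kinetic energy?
KE = ½mv² = ½×5.6×7.0² = 137.2 J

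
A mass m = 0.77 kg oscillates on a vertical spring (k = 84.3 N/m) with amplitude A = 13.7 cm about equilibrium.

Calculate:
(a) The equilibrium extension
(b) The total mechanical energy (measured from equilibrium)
x_eq = mg/k = 0.77×9.81/84.3 = 0.0896 m = 8.96 cm
E = ½kA² = ½×84.3×(0.137)² = 0.7911 J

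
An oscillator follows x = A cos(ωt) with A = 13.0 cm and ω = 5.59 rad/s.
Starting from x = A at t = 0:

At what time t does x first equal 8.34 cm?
cos(ωt) = x/A = 8.34/13.0 = 0.6415
ωt = arccos(0.6415) = 0.8743 rad
t = 0.8743/5.59 = 0.1564 s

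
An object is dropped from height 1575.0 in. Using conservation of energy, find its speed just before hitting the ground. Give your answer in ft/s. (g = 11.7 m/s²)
mgh = ½mv² → v = √(2gh) = √(2×11.7×40) = 30.6 m/s = 100.4 ft/s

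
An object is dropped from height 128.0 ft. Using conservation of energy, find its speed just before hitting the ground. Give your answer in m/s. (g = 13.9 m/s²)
mgh = ½mv² → v = √(2gh) = √(2×13.9×39.01) = 32.93 m/s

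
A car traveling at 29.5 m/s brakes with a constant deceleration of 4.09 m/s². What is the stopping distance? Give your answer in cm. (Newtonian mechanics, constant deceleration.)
d = v₀² / (2a) (with unit conversion) = 10640.0 cm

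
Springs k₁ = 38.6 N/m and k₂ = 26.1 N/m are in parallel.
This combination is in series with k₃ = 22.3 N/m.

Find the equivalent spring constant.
k₁₂ = k₁ + k₂ = 64.7 N/m (parallel)
1/k_eq = 1/k₁₂ + 1/k₃ → k_eq = 16.58 N/m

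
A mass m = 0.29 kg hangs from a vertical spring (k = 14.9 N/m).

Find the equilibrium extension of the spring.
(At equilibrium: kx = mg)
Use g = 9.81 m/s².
x_eq = mg/k = 0.29×9.81/14.9 = 0.1909 m = 19.09 cm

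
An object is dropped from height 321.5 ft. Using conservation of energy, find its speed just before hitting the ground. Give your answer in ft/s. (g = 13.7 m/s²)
mgh = ½mv² → v = √(2gh) = √(2×13.7×97.99) = 51.82 m/s = 170.0 ft/s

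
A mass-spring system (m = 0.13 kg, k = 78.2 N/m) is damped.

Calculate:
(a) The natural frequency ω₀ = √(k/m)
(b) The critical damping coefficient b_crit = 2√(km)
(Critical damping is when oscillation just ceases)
ω₀ = √(k/m) = √(78.2/0.13) = 24.53 rad/s
b_crit = 2√(km) = 2√(78.2×0.13) = 6.377 kg/s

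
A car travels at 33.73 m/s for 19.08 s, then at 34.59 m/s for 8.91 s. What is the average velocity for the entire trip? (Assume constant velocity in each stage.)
d₁ = v₁t₁ = 33.73 × 19.08 = 643.568 m
d₂ = v₂t₂ = 34.59 × 8.91 = 308.197 m
d_total = 951.77 m, t_total = 27.99 s
v_avg = d_total/t_total = 951.77/27.99 = 34.0 m/s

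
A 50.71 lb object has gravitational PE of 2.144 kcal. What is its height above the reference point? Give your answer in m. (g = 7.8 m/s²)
PE = mgh → h = PE/(mg) = 8970 J / (23 kg × 7.8 m/s²) = 50 m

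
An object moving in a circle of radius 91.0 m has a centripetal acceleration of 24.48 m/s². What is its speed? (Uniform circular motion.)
v = √(a_c × r) = √(24.48 × 91.0) = 47.2 m/s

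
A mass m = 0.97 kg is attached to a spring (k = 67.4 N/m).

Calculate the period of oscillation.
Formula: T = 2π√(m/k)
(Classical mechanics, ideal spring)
T = 2π√(m/k) = 2π√(0.97/67.4) = 0.7538 s; f = 1/T = 1.327 Hz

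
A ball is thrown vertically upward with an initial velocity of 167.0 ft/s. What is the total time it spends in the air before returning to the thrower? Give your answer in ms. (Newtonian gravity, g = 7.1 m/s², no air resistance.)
t_total = 2v₀/g (with unit conversion) = 14340.0 ms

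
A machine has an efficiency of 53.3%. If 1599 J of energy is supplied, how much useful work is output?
W_out = η × W_in = 0.533 × 1599 = 852.27 J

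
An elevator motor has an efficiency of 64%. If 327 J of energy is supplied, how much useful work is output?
W_out = η × W_in = 0.64 × 327 = 209.28 J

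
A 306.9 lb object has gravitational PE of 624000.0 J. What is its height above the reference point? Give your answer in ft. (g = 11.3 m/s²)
PE = mgh → h = PE/(mg) = 6.24e+05 J / (139.2 kg × 11.3 m/s²) = 396.7 m = 1301.0 ft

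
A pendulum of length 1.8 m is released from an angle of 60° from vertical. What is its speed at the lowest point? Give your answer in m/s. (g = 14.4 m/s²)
h = L(1 − cosθ) = 1.8×(1 − cos60°) = 0.9 m
v = √(2gh) = √(2×14.4×0.9) = 5.091 m/s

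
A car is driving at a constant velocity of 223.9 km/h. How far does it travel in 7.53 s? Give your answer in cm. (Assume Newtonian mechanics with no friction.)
d = vt (with unit conversion) = 46830.0 cm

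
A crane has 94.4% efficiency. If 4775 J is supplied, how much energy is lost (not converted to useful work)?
W_out = η × W_in = 0.944×4775 = 4507.6 J
W_lost = W_in − W_out = 4775 − 4507.6 = 267.4 J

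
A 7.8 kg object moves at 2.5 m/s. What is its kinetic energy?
KE = ½mv² = ½×7.8×2.5² = 24.375 J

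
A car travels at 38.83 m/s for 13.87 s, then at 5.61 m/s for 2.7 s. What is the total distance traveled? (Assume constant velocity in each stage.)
d₁ = v₁t₁ = 38.83 × 13.87 = 538.572 m
d₂ = v₂t₂ = 5.61 × 2.7 = 15.147 m
d_total = 538.572 + 15.147 = 553.72 m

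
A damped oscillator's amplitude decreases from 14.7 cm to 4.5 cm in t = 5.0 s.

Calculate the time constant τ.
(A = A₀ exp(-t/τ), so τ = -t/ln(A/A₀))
A/A₀ = 4.5/14.7 = 0.3061; ln(A/A₀) = -1.184
τ = −t/ln(A/A₀) = −5.0/-1.184 = 4.224 s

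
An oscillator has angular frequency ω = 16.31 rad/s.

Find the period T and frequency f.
T = 2π/ω = 2π/16.31 = 0.3852 s; f = ω/2π = 2.596 Hz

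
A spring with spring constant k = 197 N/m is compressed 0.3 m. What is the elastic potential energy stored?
PE = ½kx² = ½×197×0.3² = 8.865 J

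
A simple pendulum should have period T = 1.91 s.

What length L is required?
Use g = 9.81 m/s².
T = 2π√(L/g) → L = g(T/2π)² = 9.81×(1.91/2π)² = 0.9065 m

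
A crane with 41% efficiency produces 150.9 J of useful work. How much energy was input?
W_in = W_out/η = 150.9/0.41 = 368.05 J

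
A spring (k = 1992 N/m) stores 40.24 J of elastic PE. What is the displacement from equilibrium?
PE = ½kx² → x = √(2PE/k) = √(2×40.24/1992) = 0.201 m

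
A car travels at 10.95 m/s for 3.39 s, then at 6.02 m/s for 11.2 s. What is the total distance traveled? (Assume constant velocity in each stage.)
d₁ = v₁t₁ = 10.95 × 3.39 = 37.1205 m
d₂ = v₂t₂ = 6.02 × 11.2 = 67.424 m
d_total = 37.1205 + 67.424 = 104.54 m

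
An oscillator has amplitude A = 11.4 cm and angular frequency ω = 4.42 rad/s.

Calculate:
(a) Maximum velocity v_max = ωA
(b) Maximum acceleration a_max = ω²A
v_max = ωA = 4.42×0.114 = 0.5039 m/s
a_max = ω²A = 4.42²×0.114 = 2.227 m/s²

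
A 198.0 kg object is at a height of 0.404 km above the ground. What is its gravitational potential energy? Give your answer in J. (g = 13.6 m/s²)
PE = mgh = 198 kg × 13.6 m/s² × 404 m = 1.088e+06 J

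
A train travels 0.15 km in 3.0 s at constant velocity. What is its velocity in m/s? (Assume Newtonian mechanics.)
v = d/t (with unit conversion) = 50.0 m/s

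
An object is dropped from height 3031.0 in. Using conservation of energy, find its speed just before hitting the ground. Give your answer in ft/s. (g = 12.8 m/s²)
mgh = ½mv² → v = √(2gh) = √(2×12.8×76.99) = 44.39 m/s = 145.7 ft/s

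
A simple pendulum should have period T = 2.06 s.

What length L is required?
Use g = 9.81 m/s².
T = 2π√(L/g) → L = g(T/2π)² = 9.81×(2.06/2π)² = 1.054 m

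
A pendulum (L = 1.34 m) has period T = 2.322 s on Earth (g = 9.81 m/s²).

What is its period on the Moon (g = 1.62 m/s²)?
T = 2π√(L/g), so T_moon/T_earth = √(g_earth/g_moon)
T_moon = 2π√(1.34/1.62) = 5.714 s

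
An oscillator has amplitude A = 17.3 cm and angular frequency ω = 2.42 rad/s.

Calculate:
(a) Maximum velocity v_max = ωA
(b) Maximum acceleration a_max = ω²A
v_max = ωA = 2.42×0.173 = 0.4187 m/s
a_max = ω²A = 2.42²×0.173 = 1.013 m/s²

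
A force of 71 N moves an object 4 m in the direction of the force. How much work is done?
W = Fd = 71×4 = 284.0 J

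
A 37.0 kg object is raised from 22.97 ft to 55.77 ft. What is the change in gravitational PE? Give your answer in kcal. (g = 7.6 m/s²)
ΔPE = mg(h₂ − h₁) = 37 kg × 7.6 m/s² × (17 − 7.001) m = 2811 J = 0.6719 kcal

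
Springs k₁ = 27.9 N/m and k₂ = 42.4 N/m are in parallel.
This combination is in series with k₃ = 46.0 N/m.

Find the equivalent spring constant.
k₁₂ = k₁ + k₂ = 70.3 N/m (parallel)
1/k_eq = 1/k₁₂ + 1/k₃ → k_eq = 27.81 N/m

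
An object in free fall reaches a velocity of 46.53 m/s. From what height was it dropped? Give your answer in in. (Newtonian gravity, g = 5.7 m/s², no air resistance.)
h = v²/(2g) (with unit conversion) = 7477.0 in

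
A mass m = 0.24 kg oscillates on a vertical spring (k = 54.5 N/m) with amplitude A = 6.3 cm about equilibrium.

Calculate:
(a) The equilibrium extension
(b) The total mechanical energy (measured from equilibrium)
x_eq = mg/k = 0.24×9.81/54.5 = 0.0432 m = 4.32 cm
E = ½kA² = ½×54.5×(0.063)² = 0.1082 J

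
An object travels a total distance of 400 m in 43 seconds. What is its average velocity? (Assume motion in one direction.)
v_avg = Δd / Δt = 400 / 43 = 9.3 m/s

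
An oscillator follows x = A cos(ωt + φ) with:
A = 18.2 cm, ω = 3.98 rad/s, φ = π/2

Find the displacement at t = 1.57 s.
x = A cos(ωt + φ) = 18.2×cos(3.98×1.57 + π/2) = 0.6293 cm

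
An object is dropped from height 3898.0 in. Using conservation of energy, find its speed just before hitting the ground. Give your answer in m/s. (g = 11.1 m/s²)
mgh = ½mv² → v = √(2gh) = √(2×11.1×99.01) = 46.88 m/s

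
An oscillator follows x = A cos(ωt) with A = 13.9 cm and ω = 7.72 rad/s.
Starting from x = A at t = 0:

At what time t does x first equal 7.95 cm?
cos(ωt) = x/A = 7.95/13.9 = 0.5719
ωt = arccos(0.5719) = 0.9619 rad
t = 0.9619/7.72 = 0.1246 s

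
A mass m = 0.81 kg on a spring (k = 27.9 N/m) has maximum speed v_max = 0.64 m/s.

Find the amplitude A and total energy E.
½mv²_max = ½kA² → A = v_max√(m/k) = 0.64×√(0.81/27.9) = 0.109 m = 10.9 cm
E = ½mv²_max = ½×0.81×0.64² = 0.1659 J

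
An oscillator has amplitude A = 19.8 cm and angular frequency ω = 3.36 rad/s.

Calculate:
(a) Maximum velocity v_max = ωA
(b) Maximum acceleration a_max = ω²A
v_max = ωA = 3.36×0.198 = 0.6653 m/s
a_max = ω²A = 3.36²×0.198 = 2.235 m/s²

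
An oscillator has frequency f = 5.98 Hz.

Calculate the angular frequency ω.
ω = 2πf = 2π×5.98 = 37.57 rad/s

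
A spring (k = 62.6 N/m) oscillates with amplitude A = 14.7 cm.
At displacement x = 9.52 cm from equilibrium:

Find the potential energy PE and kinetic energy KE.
E_total = ½kA² = ½×62.6×(0.147)² = 0.6764 J
PE = ½kx² = ½×62.6×(0.0952)² = 0.2837 J
KE = E_total − PE = 0.3927 J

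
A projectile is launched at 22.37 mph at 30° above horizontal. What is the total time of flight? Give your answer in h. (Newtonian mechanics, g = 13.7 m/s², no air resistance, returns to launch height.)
T = 2v₀sin(θ)/g (with unit conversion) = 0.0002028 h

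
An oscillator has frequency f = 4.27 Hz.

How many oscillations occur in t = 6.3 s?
n = f×t = 4.27×6.3 = 26.9 oscillations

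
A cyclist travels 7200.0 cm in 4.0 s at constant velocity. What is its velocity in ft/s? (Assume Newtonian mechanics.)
v = d/t (with unit conversion) = 59.06 ft/s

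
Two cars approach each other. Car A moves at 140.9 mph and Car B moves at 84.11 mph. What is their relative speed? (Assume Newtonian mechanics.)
v_rel = v_A + v_B = 140.9 + 84.11 = 225.0 mph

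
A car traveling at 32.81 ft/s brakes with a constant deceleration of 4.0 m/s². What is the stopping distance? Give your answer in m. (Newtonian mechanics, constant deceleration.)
d = v₀² / (2a) (with unit conversion) = 12.5 m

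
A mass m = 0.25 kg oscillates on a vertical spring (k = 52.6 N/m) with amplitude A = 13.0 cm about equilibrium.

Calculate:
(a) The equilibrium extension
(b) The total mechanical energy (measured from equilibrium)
x_eq = mg/k = 0.25×9.81/52.6 = 0.04663 m = 4.663 cm
E = ½kA² = ½×52.6×(0.13)² = 0.4445 J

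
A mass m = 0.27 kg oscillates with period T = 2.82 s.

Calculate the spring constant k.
T = 2π√(m/k) → k = m(2π/T)² = 0.27×(2π/2.82)² = 1.34 N/m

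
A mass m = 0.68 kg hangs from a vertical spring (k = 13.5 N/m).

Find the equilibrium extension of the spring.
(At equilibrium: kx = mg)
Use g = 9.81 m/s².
x_eq = mg/k = 0.68×9.81/13.5 = 0.4941 m = 49.41 cm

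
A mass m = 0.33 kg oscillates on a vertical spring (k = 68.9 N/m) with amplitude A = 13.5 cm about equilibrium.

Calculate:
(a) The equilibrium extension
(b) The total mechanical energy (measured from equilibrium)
x_eq = mg/k = 0.33×9.81/68.9 = 0.04699 m = 4.699 cm
E = ½kA² = ½×68.9×(0.135)² = 0.6279 J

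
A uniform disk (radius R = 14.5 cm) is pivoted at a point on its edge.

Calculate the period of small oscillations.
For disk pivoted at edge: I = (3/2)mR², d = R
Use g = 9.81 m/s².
I/m = (3/2)R² = 0.03154 m²; d = R = 0.145 m
T = 2π√((3/2)R²/(gR)) = 2π√(3R/(2g)) = 0.9356 s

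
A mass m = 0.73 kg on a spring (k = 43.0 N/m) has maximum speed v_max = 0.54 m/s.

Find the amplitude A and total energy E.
½mv²_max = ½kA² → A = v_max√(m/k) = 0.54×√(0.73/43.0) = 0.07036 m = 7.036 cm
E = ½mv²_max = ½×0.73×0.54² = 0.1064 J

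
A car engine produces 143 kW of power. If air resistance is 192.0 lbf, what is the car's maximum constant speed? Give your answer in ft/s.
P = Fv → v = P/F = 143000 W / 854.1 N = 167.4 m/s = 549.3 ft/s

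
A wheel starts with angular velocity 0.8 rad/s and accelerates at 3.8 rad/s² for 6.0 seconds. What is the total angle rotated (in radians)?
θ = ω₀t + ½αt² = 0.8×6.0 + ½×3.8×6.0² = 73.2 rad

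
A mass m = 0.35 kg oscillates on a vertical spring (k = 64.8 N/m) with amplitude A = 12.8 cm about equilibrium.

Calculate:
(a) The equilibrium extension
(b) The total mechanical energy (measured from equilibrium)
x_eq = mg/k = 0.35×9.81/64.8 = 0.05299 m = 5.299 cm
E = ½kA² = ½×64.8×(0.128)² = 0.5308 J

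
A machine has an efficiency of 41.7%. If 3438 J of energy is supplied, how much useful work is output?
W_out = η × W_in = 0.417 × 3438 = 1433.6 J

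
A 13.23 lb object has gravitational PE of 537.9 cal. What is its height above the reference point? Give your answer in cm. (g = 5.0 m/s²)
PE = mgh → h = PE/(mg) = 2251 J / (6.001 kg × 5.0 m/s²) = 75.01 m = 7501.0 cm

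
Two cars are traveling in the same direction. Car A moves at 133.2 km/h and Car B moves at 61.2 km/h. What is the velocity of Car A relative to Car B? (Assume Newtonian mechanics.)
v_rel = v_A - v_B = 133.2 - 61.2 = 72.0 km/h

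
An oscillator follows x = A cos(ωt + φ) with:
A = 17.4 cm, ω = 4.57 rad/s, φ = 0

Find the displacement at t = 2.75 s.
x = A cos(ωt + φ) = 17.4×cos(4.57×2.75 + 0) = 17.4 cm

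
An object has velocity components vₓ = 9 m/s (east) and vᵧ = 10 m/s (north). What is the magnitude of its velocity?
|v| = √(vₓ² + vᵧ²) = √(9² + 10²) = √(181) = 13.45 m/s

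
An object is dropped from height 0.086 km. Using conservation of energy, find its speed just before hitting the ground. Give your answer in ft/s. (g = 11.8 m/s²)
mgh = ½mv² → v = √(2gh) = √(2×11.8×86) = 45.05 m/s = 147.8 ft/s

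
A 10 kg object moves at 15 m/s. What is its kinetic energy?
KE = ½mv² = ½×10×15² = 1125.0 J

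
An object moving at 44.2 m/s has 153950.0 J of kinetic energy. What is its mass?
KE = ½mv² → m = 2KE/v² = 2×153950.0/44.2² = 157.6 kg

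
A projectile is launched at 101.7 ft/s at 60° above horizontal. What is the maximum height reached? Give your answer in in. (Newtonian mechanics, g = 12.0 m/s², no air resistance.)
H = v₀²sin²(θ)/(2g) (with unit conversion) = 1182.0 in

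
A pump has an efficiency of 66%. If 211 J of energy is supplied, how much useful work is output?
W_out = η × W_in = 0.66 × 211 = 139.26 J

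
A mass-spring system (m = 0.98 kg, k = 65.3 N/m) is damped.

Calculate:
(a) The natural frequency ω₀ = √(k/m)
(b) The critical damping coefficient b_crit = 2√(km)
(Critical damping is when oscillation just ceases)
ω₀ = √(k/m) = √(65.3/0.98) = 8.163 rad/s
b_crit = 2√(km) = 2√(65.3×0.98) = 16 kg/s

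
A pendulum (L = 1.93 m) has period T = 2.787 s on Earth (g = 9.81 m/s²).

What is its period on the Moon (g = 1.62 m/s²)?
T = 2π√(L/g), so T_moon/T_earth = √(g_earth/g_moon)
T_moon = 2π√(1.93/1.62) = 6.858 s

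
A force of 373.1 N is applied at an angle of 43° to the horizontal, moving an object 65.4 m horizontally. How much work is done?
W = Fd cosθ = 373.1×65.4×cos(43°) = 17846.0 J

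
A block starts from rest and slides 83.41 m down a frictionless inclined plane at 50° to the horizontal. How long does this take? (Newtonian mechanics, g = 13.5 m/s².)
a = g sin(θ) = 13.5 × sin(50°) = 10.34 m/s²
t = √(2d/a) = √(2 × 83.41 / 10.34) = 4.02 s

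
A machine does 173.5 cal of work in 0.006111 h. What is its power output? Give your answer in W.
P = W/t = 725.9 J / 22 s = 33 W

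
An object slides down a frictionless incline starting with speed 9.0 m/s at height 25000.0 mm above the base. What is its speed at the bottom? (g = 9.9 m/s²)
½mv₀² + mgh = ½mv² → v = √(v₀² + 2gh) = √(9² + 2×9.9×25) = 24 m/s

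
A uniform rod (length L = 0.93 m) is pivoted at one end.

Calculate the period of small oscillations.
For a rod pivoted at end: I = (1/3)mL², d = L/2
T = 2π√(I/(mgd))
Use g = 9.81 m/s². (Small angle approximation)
I/m = (1/3)L² = 0.2883 m²; d = L/2 = 0.465 m
T = 2π√(I/(mgd)) = 2π√(0.2883/(9.81×0.465)) = 1.58 s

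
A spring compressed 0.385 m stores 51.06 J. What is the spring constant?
PE = ½kx² → k = 2PE/x² = 2×51.06/0.385² = 689.0 N/m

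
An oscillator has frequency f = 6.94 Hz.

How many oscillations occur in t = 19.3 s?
n = f×t = 6.94×19.3 = 133.9 oscillations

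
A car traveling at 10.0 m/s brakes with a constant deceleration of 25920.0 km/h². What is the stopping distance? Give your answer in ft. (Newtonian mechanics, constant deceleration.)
d = v₀² / (2a) (with unit conversion) = 82.02 ft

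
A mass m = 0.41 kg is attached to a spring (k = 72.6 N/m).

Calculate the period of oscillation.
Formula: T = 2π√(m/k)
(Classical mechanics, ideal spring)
T = 2π√(m/k) = 2π√(0.41/72.6) = 0.4722 s; f = 1/T = 2.118 Hz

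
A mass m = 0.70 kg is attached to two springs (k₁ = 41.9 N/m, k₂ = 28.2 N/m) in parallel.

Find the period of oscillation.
k_eq = k₁+k₂ = 70.1 N/m
T = 2π√(m/k_eq) = 2π√(0.7/70.1) = 0.6279 s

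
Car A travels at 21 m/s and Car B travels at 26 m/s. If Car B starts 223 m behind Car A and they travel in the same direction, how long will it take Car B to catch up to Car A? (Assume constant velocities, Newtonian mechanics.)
Relative speed: v_rel = 26 - 21 = 5 m/s
Time to catch: t = d₀/v_rel = 223/5 = 44.6 s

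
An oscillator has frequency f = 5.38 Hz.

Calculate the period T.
T = 1/f = 1/5.38 = 0.1859 s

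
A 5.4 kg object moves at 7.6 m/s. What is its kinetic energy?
KE = ½mv² = ½×5.4×7.6² = 155.952 J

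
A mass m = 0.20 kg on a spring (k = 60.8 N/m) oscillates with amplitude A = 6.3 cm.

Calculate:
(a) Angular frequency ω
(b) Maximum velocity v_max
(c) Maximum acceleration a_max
ω = √(k/m) = √(60.8/0.2) = 17.44 rad/s
v_max = ωA = 17.44×0.063 = 1.098 m/s
a_max = ω²A = 17.44²×0.063 = 19.15 m/s²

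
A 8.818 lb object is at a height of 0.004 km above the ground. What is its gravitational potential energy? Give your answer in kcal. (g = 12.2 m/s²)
PE = mgh = 4 kg × 12.2 m/s² × 4 m = 195.2 J = 0.04665 kcal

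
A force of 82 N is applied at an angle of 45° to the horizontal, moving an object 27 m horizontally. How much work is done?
W = Fd cosθ = 82×27×cos(45°) = 1565.5 J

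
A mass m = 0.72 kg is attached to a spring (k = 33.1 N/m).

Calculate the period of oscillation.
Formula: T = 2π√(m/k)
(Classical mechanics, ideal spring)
T = 2π√(m/k) = 2π√(0.72/33.1) = 0.9267 s; f = 1/T = 1.079 Hz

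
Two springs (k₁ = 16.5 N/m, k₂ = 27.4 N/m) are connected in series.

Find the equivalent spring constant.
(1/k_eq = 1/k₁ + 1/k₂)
1/k_eq = 1/16.5 + 1/27.4 = 0.097102; k_eq = 10.3 N/m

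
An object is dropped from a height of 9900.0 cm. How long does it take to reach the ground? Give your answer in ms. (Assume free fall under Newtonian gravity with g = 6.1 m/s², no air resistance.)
t = √(2h/g) (with unit conversion) = 5697.0 ms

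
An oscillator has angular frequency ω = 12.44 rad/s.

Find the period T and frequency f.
T = 2π/ω = 2π/12.44 = 0.5051 s; f = ω/2π = 1.98 Hz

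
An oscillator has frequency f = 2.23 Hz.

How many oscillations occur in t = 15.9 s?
n = f×t = 2.23×15.9 = 35.46 oscillations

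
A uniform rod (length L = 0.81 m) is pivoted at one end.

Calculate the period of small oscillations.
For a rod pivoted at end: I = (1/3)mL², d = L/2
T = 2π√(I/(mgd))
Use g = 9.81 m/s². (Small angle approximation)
I/m = (1/3)L² = 0.2187 m²; d = L/2 = 0.405 m
T = 2π√(I/(mgd)) = 2π√(0.2187/(9.81×0.405)) = 1.474 s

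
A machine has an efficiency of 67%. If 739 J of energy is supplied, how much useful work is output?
W_out = η × W_in = 0.67 × 739 = 495.13 J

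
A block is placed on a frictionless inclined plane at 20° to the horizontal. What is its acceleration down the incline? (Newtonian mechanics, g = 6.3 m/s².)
a = g sin(θ) = 6.3 × sin(20°) = 6.3 × 0.342 = 2.15 m/s²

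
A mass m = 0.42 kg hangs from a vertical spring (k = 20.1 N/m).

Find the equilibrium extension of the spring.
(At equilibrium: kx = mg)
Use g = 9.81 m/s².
x_eq = mg/k = 0.42×9.81/20.1 = 0.205 m = 20.5 cm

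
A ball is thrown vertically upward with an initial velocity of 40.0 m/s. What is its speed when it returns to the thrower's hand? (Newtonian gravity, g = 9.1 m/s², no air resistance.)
By conservation of energy, the ball returns at the same speed = 40.0 m/s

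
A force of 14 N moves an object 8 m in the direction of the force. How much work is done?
W = Fd = 14×8 = 112.0 J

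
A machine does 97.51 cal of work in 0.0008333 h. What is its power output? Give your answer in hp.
P = W/t = 408 J / 3 s = 136 W = 0.1824 hp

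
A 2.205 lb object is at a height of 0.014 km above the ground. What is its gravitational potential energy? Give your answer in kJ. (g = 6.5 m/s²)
PE = mgh = 1 kg × 6.5 m/s² × 14 m = 91.02 J = 0.09102 kJ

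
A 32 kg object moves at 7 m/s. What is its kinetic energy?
KE = ½mv² = ½×32×7² = 784.0 J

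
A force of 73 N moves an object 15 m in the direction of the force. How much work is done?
W = Fd = 73×15 = 1095.0 J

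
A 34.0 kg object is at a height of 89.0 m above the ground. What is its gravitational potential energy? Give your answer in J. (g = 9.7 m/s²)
PE = mgh = 34 kg × 9.7 m/s² × 89 m = 2.935e+04 J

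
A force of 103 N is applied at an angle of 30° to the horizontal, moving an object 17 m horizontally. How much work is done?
W = Fd cosθ = 103×17×cos(30°) = 1516.4 J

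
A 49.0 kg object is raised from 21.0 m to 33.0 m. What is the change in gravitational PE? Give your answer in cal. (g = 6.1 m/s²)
ΔPE = mg(h₂ − h₁) = 49 kg × 6.1 m/s² × (33 − 21) m = 3587 J = 857.3 cal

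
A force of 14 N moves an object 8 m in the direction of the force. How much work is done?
W = Fd = 14×8 = 112.0 J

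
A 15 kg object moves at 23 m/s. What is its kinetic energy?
KE = ½mv² = ½×15×23² = 3967.5 J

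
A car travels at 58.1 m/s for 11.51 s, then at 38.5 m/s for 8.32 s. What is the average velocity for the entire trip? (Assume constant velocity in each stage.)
d₁ = v₁t₁ = 58.1 × 11.51 = 668.731 m
d₂ = v₂t₂ = 38.5 × 8.32 = 320.32 m
d_total = 989.05 m, t_total = 19.83 s
v_avg = d_total/t_total = 989.05/19.83 = 49.88 m/s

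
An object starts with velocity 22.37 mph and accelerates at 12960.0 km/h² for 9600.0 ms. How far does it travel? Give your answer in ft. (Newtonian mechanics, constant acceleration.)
d = v₀t + ½at² (with unit conversion) = 466.2 ft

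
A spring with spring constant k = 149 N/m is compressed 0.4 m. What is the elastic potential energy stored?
PE = ½kx² = ½×149×0.4² = 11.92 J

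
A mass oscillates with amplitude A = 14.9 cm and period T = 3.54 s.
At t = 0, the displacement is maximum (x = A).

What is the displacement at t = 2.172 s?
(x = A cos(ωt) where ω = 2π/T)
ω = 2π/T = 2π/3.54 = 1.775 rad/s
x = A cos(ωt) = 14.9×cos(1.775×2.172) = -11.27 cm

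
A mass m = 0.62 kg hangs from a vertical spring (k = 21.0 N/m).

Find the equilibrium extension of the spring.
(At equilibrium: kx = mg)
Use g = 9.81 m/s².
x_eq = mg/k = 0.62×9.81/21.0 = 0.2896 m = 28.96 cm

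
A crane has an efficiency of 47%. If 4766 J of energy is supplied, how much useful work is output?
W_out = η × W_in = 0.47 × 4766 = 2240.0 J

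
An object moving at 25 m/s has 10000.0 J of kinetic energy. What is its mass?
KE = ½mv² → m = 2KE/v² = 2×10000.0/25² = 32.0 kg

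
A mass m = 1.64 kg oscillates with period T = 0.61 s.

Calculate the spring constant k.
T = 2π√(m/k) → k = m(2π/T)² = 1.64×(2π/0.61)² = 174 N/m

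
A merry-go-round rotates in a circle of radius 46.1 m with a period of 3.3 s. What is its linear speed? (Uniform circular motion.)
v = 2πr/T = 2π×46.1/3.3 = 87.77 m/s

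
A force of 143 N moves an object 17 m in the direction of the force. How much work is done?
W = Fd = 143×17 = 2431.0 J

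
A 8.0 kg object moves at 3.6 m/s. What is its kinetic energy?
KE = ½mv² = ½×8.0×3.6² = 51.84 J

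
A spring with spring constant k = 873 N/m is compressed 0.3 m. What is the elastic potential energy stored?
PE = ½kx² = ½×873×0.3² = 39.28 J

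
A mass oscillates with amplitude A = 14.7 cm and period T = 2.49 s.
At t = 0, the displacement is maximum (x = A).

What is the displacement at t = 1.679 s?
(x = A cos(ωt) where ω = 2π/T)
ω = 2π/T = 2π/2.49 = 2.523 rad/s
x = A cos(ωt) = 14.7×cos(2.523×1.679) = -6.731 cm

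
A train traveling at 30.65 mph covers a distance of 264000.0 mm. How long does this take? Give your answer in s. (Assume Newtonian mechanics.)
t = d/v (with unit conversion) = 19.27 s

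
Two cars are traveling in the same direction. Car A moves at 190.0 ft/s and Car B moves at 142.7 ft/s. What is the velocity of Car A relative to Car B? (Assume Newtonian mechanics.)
v_rel = v_A - v_B = 190.0 - 142.7 = 47.3 ft/s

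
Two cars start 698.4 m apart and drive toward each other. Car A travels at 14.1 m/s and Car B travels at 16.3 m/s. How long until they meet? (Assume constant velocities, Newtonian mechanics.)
Combined speed: v_combined = 14.1 + 16.3 = 30.4 m/s
Time to meet: t = d/30.4 = 698.4/30.4 = 22.97 s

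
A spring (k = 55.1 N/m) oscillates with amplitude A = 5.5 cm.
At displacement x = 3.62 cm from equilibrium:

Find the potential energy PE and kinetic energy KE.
E_total = ½kA² = ½×55.1×(0.055)² = 0.08334 J
PE = ½kx² = ½×55.1×(0.0362)² = 0.0361 J
KE = E_total − PE = 0.04724 J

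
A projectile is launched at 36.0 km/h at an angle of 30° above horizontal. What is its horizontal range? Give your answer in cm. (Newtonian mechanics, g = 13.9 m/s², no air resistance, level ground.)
R = v₀² sin(2θ) / g (with unit conversion) = 623.0 cm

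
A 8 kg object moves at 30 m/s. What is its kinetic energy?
KE = ½mv² = ½×8×30² = 3600.0 J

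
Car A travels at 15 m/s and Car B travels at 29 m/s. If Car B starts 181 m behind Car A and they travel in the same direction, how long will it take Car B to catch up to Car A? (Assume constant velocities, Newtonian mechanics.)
Relative speed: v_rel = 29 - 15 = 14 m/s
Time to catch: t = d₀/v_rel = 181/14 = 12.93 s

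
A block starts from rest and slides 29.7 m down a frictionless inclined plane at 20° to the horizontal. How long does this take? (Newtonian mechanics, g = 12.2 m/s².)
a = g sin(θ) = 12.2 × sin(20°) = 4.17 m/s²
t = √(2d/a) = √(2 × 29.7 / 4.17) = 3.77 s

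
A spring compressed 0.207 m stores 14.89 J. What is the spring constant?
PE = ½kx² → k = 2PE/x² = 2×14.89/0.207² = 695.0 N/m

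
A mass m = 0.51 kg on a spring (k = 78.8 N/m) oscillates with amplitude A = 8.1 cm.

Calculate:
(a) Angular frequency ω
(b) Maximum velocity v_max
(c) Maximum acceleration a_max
ω = √(k/m) = √(78.8/0.51) = 12.43 rad/s
v_max = ωA = 12.43×0.081 = 1.007 m/s
a_max = ω²A = 12.43²×0.081 = 12.52 m/s²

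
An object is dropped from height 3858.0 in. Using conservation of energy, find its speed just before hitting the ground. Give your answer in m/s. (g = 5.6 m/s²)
mgh = ½mv² → v = √(2gh) = √(2×5.6×97.99) = 33.13 m/s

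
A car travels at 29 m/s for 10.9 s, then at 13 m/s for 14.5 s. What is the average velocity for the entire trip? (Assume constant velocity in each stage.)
d₁ = v₁t₁ = 29 × 10.9 = 316.1 m
d₂ = v₂t₂ = 13 × 14.5 = 188.5 m
d_total = 504.6 m, t_total = 25.4 s
v_avg = d_total/t_total = 504.6/25.4 = 19.87 m/s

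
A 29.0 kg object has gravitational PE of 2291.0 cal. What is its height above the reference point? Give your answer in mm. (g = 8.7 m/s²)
PE = mgh → h = PE/(mg) = 9586 J / (29 kg × 8.7 m/s²) = 37.99 m = 37990.0 mm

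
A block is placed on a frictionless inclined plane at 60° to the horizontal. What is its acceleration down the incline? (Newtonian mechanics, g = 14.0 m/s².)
a = g sin(θ) = 14.0 × sin(60°) = 14.0 × 0.866 = 12.12 m/s²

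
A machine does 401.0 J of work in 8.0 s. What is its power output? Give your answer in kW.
P = W/t = 401 J / 8 s = 50.12 W = 0.05013 kW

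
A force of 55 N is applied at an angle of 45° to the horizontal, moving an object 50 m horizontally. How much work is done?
W = Fd cosθ = 55×50×cos(45°) = 1944.5 J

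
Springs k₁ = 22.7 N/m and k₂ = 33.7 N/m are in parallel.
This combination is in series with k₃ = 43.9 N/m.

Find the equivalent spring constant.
k₁₂ = k₁ + k₂ = 56.4 N/m (parallel)
1/k_eq = 1/k₁₂ + 1/k₃ → k_eq = 24.69 N/m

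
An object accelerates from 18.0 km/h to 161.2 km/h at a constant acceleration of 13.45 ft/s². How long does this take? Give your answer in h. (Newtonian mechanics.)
t = (v - v₀)/a (with unit conversion) = 0.002695 h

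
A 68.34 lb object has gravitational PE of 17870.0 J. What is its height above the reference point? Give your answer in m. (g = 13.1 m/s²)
PE = mgh → h = PE/(mg) = 1.787e+04 J / (31 kg × 13.1 m/s²) = 44.01 m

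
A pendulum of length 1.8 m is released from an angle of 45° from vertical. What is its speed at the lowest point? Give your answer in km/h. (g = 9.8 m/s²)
h = L(1 − cosθ) = 1.8×(1 − cos45°) = 0.5272 m
v = √(2gh) = √(2×9.8×0.5272) = 3.215 m/s = 11.57 km/h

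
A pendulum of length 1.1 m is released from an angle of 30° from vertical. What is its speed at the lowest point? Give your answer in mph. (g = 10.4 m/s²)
h = L(1 − cosθ) = 1.1×(1 − cos30°) = 0.1474 m
v = √(2gh) = √(2×10.4×0.1474) = 1.751 m/s = 3.916 mph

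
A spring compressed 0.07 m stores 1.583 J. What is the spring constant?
PE = ½kx² → k = 2PE/x² = 2×1.583/0.07² = 646.1 N/m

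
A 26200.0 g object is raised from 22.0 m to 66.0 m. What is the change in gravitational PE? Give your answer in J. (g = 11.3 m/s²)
ΔPE = mg(h₂ − h₁) = 26.2 kg × 11.3 m/s² × (66 − 22) m = 1.303e+04 J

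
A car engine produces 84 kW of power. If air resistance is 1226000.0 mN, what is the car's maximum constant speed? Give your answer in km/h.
P = Fv → v = P/F = 84000 W / 1226 N = 68.52 m/s = 246.7 km/h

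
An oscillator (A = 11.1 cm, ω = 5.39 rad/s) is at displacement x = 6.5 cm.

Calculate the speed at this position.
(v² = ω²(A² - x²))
v = ω√(A² − x²) = 5.39×√(0.111² − 0.065²) = 0.485 m/s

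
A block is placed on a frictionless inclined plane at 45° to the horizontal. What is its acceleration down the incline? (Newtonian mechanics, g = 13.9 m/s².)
a = g sin(θ) = 13.9 × sin(45°) = 13.9 × 0.7071 = 9.83 m/s²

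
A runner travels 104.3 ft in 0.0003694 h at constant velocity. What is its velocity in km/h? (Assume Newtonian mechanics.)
v = d/t (with unit conversion) = 86.06 km/h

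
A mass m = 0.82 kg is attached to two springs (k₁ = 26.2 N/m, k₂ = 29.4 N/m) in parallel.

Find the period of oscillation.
k_eq = k₁+k₂ = 55.6 N/m
T = 2π√(m/k_eq) = 2π√(0.82/55.6) = 0.763 s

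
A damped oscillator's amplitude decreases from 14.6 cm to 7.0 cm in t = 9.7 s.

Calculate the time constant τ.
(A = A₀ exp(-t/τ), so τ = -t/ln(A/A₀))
A/A₀ = 7.0/14.6 = 0.4795; ln(A/A₀) = -0.7351
τ = −t/ln(A/A₀) = −9.7/-0.7351 = 13.2 s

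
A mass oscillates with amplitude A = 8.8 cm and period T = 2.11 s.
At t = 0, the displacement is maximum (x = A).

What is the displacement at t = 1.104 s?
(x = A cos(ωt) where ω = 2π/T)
ω = 2π/T = 2π/2.11 = 2.978 rad/s
x = A cos(ωt) = 8.8×cos(2.978×1.104) = -8.706 cm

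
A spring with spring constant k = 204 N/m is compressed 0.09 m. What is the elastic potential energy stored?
PE = ½kx² = ½×204×0.09² = 0.8262 J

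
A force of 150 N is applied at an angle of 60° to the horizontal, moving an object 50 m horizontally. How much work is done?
W = Fd cosθ = 150×50×cos(60°) = 3750.0 J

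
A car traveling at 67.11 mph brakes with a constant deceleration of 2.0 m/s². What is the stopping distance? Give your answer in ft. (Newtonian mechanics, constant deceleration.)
d = v₀² / (2a) (with unit conversion) = 738.2 ft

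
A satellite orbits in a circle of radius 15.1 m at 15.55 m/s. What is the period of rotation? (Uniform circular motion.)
T = 2πr/v = 2π×15.1/15.55 = 6.1 s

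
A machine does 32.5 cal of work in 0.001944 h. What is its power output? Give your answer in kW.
P = W/t = 136 J / 6.998 s = 19.43 W = 0.01943 kW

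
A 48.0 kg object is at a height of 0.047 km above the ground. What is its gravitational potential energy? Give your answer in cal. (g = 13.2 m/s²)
PE = mgh = 48 kg × 13.2 m/s² × 47 m = 2.978e+04 J = 7117.0 cal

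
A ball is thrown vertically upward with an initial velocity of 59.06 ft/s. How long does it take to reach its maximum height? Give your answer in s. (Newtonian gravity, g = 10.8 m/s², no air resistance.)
t_up = v₀/g (with unit conversion) = 1.667 s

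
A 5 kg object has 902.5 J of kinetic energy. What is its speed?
KE = ½mv² → v = √(2KE/m) = √(2×902.5/5) = 19.0 m/s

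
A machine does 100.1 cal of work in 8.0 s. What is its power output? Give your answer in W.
P = W/t = 418.8 J / 8 s = 52.35 W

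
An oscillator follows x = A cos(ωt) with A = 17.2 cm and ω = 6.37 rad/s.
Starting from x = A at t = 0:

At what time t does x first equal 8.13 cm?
cos(ωt) = x/A = 8.13/17.2 = 0.4727
ωt = arccos(0.4727) = 1.078 rad
t = 1.078/6.37 = 0.1693 s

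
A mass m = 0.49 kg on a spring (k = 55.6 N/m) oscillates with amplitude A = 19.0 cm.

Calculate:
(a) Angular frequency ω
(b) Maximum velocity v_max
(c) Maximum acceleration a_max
ω = √(k/m) = √(55.6/0.49) = 10.65 rad/s
v_max = ωA = 10.65×0.19 = 2.024 m/s
a_max = ω²A = 10.65²×0.19 = 21.56 m/s²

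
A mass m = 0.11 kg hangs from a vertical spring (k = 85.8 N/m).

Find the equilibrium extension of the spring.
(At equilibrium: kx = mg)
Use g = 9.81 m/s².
x_eq = mg/k = 0.11×9.81/85.8 = 0.01258 m = 1.258 cm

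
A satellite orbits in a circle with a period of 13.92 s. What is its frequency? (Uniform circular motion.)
f = 1/T = 1/13.92 = 0.0718 Hz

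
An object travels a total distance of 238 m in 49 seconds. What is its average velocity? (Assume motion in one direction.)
v_avg = Δd / Δt = 238 / 49 = 4.86 m/s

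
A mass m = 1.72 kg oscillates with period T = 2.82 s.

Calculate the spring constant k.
T = 2π√(m/k) → k = m(2π/T)² = 1.72×(2π/2.82)² = 8.539 N/m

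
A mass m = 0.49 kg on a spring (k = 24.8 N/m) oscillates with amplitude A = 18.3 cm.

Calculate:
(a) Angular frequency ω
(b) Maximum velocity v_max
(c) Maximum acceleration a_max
ω = √(k/m) = √(24.8/0.49) = 7.114 rad/s
v_max = ωA = 7.114×0.183 = 1.302 m/s
a_max = ω²A = 7.114²×0.183 = 9.262 m/s²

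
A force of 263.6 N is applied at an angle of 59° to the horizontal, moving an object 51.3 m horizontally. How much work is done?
W = Fd cosθ = 263.6×51.3×cos(59°) = 6964.7 J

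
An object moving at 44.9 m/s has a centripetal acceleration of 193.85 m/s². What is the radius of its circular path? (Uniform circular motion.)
r = v²/a_c = 44.9²/193.85 = 10.4 m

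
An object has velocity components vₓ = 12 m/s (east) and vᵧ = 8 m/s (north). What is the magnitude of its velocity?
|v| = √(vₓ² + vᵧ²) = √(12² + 8²) = √(208) = 14.42 m/s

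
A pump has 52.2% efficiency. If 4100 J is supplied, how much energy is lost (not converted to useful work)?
W_out = η × W_in = 0.522×4100 = 2140.2 J
W_lost = W_in − W_out = 4100 − 2140.2 = 1959.8 J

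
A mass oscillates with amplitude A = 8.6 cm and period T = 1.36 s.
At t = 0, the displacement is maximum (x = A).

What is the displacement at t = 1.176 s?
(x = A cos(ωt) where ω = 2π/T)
ω = 2π/T = 2π/1.36 = 4.62 rad/s
x = A cos(ωt) = 8.6×cos(4.62×1.176) = 5.675 cm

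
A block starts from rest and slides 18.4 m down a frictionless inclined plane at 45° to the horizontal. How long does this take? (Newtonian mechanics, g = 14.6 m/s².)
a = g sin(θ) = 14.6 × sin(45°) = 10.32 m/s²
t = √(2d/a) = √(2 × 18.4 / 10.32) = 1.89 s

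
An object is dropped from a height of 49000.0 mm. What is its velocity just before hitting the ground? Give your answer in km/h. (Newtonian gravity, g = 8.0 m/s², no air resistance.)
v = √(2gh) (with unit conversion) = 100.8 km/h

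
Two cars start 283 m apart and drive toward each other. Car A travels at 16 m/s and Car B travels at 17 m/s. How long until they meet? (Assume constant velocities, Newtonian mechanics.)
Combined speed: v_combined = 16 + 17 = 33 m/s
Time to meet: t = d/33 = 283/33 = 8.58 s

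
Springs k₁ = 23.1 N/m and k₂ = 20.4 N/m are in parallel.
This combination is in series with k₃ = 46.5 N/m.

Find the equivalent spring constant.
k₁₂ = k₁ + k₂ = 43.5 N/m (parallel)
1/k_eq = 1/k₁₂ + 1/k₃ → k_eq = 22.47 N/m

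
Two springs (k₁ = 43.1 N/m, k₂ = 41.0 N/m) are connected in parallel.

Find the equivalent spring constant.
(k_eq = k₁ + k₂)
k_eq = k₁ + k₂ = 43.1 + 41.0 = 84.1 N/m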